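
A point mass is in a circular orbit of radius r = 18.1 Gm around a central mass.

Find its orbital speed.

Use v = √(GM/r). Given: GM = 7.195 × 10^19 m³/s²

Convert to SI: r = 18.1 Gm = 1.81e+10 m.
For a circular orbit, gravity supplies the centripetal force, so v = √(GM / r).
v = √(7.195e+19 / 1.81e+10) m/s ≈ 6.305e+04 m/s = 63.05 km/s.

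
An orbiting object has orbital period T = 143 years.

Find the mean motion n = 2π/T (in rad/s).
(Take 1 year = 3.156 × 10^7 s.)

Convert to SI: T = 143 years = 4.51308e+09 s.
n = 2π / T.
n = 2π / 4.51308e+09 s ≈ 1.392e-09 rad/s.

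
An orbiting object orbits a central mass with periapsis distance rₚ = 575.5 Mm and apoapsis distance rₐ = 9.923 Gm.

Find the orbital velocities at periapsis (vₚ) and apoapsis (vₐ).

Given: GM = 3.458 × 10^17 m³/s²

Convert to SI: rₚ = 575.5 Mm = 5.755e+08 m; rₐ = 9.923 Gm = 9.923e+09 m.
Use the vis-viva equation v² = GM(2/r − 1/a) with a = (rₚ + rₐ)/2 = (5.755e+08 + 9.923e+09)/2 = 5.24925e+09 m.
vₚ = √(GM · (2/rₚ − 1/a)) = √(3.458e+17 · (2/5.755e+08 − 1/5.24925e+09)) m/s ≈ 3.37e+04 m/s = 33.7 km/s.
vₐ = √(GM · (2/rₐ − 1/a)) = √(3.458e+17 · (2/9.923e+09 − 1/5.24925e+09)) m/s ≈ 1955 m/s = 1.955 km/s.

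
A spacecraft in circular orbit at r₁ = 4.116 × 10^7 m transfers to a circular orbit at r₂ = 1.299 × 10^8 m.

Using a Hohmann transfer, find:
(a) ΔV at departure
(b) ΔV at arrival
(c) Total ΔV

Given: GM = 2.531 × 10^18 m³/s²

Transfer semi-major axis: a_t = (r₁ + r₂)/2 = (4.116e+07 + 1.299e+08)/2 = 8.553e+07 m.
Circular speeds: v₁ = √(GM/r₁) = 247975 m/s, v₂ = √(GM/r₂) = 139586 m/s.
Transfer speeds (vis-viva v² = GM(2/r − 1/a_t)): v₁ᵗ = 305600 m/s, v₂ᵗ = 96832.2 m/s.
(a) ΔV₁ = |v₁ᵗ − v₁| ≈ 5.762e+04 m/s = 57.62 km/s.
(b) ΔV₂ = |v₂ − v₂ᵗ| ≈ 4.275e+04 m/s = 42.75 km/s.
(c) ΔV_total = ΔV₁ + ΔV₂ ≈ 1.004e+05 m/s = 100.4 km/s.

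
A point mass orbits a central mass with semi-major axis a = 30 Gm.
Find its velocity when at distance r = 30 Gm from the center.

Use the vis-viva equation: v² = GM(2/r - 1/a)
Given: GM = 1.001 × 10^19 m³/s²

Convert to SI: a = 30 Gm = 3e+10 m; r = 30 Gm = 3e+10 m.
Vis-viva: v = √(GM · (2/r − 1/a)).
2/r − 1/a = 2/3e+10 − 1/3e+10 = 3.33333e-11 m⁻¹.
v = √(1.001e+19 · 3.33333e-11) m/s ≈ 1.827e+04 m/s = 18.27 km/s.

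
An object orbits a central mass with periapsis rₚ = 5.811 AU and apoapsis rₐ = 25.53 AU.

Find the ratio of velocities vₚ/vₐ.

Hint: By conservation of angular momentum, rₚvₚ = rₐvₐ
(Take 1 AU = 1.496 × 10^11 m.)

Convert to SI: rₚ = 5.811 AU = 8.69326e+11 m; rₐ = 25.53 AU = 3.81929e+12 m.
Conservation of angular momentum gives rₚvₚ = rₐvₐ, so vₚ/vₐ = rₐ/rₚ.
vₚ/vₐ = 3.81929e+12 / 8.69326e+11 ≈ 4.393.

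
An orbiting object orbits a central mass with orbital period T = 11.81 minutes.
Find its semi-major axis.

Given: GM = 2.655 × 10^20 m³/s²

Convert to SI: T = 11.81 minutes = 708.6 s.
Invert Kepler's third law: a = (GM · T² / (4π²))^(1/3).
Substituting T = 708.6 s and GM = 2.655e+20 m³/s²:
a = (2.655e+20 · (708.6)² / (4π²))^(1/3) m
a ≈ 1.5e+08 m = 150 Mm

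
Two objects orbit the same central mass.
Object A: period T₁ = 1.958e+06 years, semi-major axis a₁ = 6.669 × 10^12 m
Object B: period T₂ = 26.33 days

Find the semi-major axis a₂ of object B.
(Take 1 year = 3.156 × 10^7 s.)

Convert to SI: T₁ = 1.958e+06 years = 6.17945e+13 s; T₂ = 26.33 days = 2.27491e+06 s.
Kepler's third law: (T₁/T₂)² = (a₁/a₂)³ ⇒ a₂ = a₁ · (T₂/T₁)^(2/3).
T₂/T₁ = 2.27491e+06 / 6.17945e+13 = 3.68142e-08.
a₂ = 6.669e+12 · (3.68142e-08)^(2/3) m ≈ 7.38e+07 m = 7.38 × 10^7 m.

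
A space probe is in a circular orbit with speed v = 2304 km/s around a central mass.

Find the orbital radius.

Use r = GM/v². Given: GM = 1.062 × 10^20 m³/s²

Convert to SI: v = 2304 km/s = 2.304e+06 m/s.
For a circular orbit, v² = GM / r, so r = GM / v².
r = 1.062e+20 / (2.304e+06)² m ≈ 2.001e+07 m = 20.01 Mm.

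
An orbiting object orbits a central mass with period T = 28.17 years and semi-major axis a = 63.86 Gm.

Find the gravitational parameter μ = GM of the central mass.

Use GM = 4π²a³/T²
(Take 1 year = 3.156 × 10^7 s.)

Convert to SI: T = 28.17 years = 8.89045e+08 s; a = 63.86 Gm = 6.386e+10 m.
GM = 4π² · a³ / T².
GM = 4π² · (6.386e+10)³ / (8.89045e+08)² m³/s² ≈ 1.301e+16 m³/s² = 1.301 × 10^16 m³/s².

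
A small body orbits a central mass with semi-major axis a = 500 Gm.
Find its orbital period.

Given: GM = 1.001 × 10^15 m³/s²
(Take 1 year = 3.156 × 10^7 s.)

Convert to SI: a = 500 Gm = 5e+11 m.
Kepler's third law: T = 2π √(a³ / GM).
Substituting a = 5e+11 m and GM = 1.001e+15 m³/s²:
T = 2π √((5e+11)³ / 1.001e+15) s
T ≈ 7.021e+10 s = 2225 years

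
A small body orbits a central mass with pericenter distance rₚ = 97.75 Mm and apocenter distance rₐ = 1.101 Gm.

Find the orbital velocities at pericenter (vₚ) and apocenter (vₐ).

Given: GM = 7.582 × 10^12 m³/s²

Convert to SI: rₚ = 97.75 Mm = 9.775e+07 m; rₐ = 1.101 Gm = 1.101e+09 m.
Use the vis-viva equation v² = GM(2/r − 1/a) with a = (rₚ + rₐ)/2 = (9.775e+07 + 1.101e+09)/2 = 5.99375e+08 m.
vₚ = √(GM · (2/rₚ − 1/a)) = √(7.582e+12 · (2/9.775e+07 − 1/5.99375e+08)) m/s ≈ 377.5 m/s = 377.5 m/s.
vₐ = √(GM · (2/rₐ − 1/a)) = √(7.582e+12 · (2/1.101e+09 − 1/5.99375e+08)) m/s ≈ 33.51 m/s = 33.51 m/s.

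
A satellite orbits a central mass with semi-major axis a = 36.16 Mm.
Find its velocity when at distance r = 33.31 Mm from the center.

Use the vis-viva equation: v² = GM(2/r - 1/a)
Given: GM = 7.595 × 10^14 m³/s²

Convert to SI: a = 36.16 Mm = 3.616e+07 m; r = 33.31 Mm = 3.331e+07 m.
Vis-viva: v = √(GM · (2/r − 1/a)).
2/r − 1/a = 2/3.331e+07 − 1/3.616e+07 = 3.23872e-08 m⁻¹.
v = √(7.595e+14 · 3.23872e-08) m/s ≈ 4960 m/s = 4.96 km/s.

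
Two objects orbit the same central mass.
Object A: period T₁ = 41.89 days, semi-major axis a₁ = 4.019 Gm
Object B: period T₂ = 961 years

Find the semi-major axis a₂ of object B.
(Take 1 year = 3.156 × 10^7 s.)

Convert to SI: T₁ = 41.89 days = 3.6193e+06 s; a₁ = 4.019 Gm = 4.019e+09 m; T₂ = 961 years = 3.03292e+10 s.
Kepler's third law: (T₁/T₂)² = (a₁/a₂)³ ⇒ a₂ = a₁ · (T₂/T₁)^(2/3).
T₂/T₁ = 3.03292e+10 / 3.6193e+06 = 8379.85.
a₂ = 4.019e+09 · (8379.85)^(2/3) m ≈ 1.658e+12 m = 1.658 Tm.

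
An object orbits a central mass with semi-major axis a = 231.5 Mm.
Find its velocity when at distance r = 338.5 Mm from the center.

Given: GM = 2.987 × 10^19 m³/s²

Convert to SI: a = 231.5 Mm = 2.315e+08 m; r = 338.5 Mm = 3.385e+08 m.
Vis-viva: v = √(GM · (2/r − 1/a)).
2/r − 1/a = 2/3.385e+08 − 1/2.315e+08 = 1.58877e-09 m⁻¹.
v = √(2.987e+19 · 1.58877e-09) m/s ≈ 2.178e+05 m/s = 217.8 km/s.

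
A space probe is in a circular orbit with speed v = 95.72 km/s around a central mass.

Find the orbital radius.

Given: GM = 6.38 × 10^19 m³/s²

Convert to SI: v = 95.72 km/s = 95720 m/s.
For a circular orbit, v² = GM / r, so r = GM / v².
r = 6.38e+19 / (95720)² m ≈ 6.963e+09 m = 6.963 × 10^9 m.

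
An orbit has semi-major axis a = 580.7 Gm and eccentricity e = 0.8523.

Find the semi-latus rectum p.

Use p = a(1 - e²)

Convert to SI: a = 580.7 Gm = 5.807e+11 m.
p = a (1 − e²).
p = 5.807e+11 · (1 − (0.8523)²) = 5.807e+11 · 0.273585 ≈ 1.589e+11 m = 158.9 Gm.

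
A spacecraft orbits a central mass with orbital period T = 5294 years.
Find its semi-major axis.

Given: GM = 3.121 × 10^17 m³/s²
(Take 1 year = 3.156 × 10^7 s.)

Convert to SI: T = 5294 years = 1.67079e+11 s.
Invert Kepler's third law: a = (GM · T² / (4π²))^(1/3).
Substituting T = 1.67079e+11 s and GM = 3.121e+17 m³/s²:
a = (3.121e+17 · (1.67079e+11)² / (4π²))^(1/3) m
a ≈ 6.043e+12 m = 6.043 Tm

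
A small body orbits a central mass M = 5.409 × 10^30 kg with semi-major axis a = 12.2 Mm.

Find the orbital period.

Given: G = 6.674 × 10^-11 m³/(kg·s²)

Convert to SI: a = 12.2 Mm = 1.22e+07 m.
GM = G · M = 6.674e-11 · 5.409e+30 = 3.60997e+20 m³/s².
Kepler's third law: T = 2π √(a³ / GM).
Substituting a = 1.22e+07 m and GM = 3.60997e+20 m³/s²:
T = 2π √((1.22e+07)³ / 3.60997e+20) s
T ≈ 14.09 s = 14.09 seconds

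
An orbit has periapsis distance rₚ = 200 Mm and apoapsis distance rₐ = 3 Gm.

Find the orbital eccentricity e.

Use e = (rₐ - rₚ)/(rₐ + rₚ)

Convert to SI: rₚ = 200 Mm = 2e+08 m; rₐ = 3 Gm = 3e+09 m.
e = (rₐ − rₚ) / (rₐ + rₚ).
e = (3e+09 − 2e+08) / (3e+09 + 2e+08) = 2.8e+09 / 3.2e+09 ≈ 0.875.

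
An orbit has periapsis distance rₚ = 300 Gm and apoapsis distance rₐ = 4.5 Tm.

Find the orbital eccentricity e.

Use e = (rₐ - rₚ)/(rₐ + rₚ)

Convert to SI: rₚ = 300 Gm = 3e+11 m; rₐ = 4.5 Tm = 4.5e+12 m.
e = (rₐ − rₚ) / (rₐ + rₚ).
e = (4.5e+12 − 3e+11) / (4.5e+12 + 3e+11) = 4.2e+12 / 4.8e+12 ≈ 0.875.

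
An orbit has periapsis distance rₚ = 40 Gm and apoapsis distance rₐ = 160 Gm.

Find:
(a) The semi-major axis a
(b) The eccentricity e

Convert to SI: rₚ = 40 Gm = 4e+10 m; rₐ = 160 Gm = 1.6e+11 m.
(a) a = (rₚ + rₐ) / 2 = (4e+10 + 1.6e+11) / 2 ≈ 1e+11 m = 100 Gm.
(b) e = (rₐ − rₚ) / (rₐ + rₚ) = (1.6e+11 − 4e+10) / (1.6e+11 + 4e+10) ≈ 0.6.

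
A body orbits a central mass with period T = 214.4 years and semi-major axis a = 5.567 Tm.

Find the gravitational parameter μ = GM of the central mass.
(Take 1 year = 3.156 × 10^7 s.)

Convert to SI: T = 214.4 years = 6.76646e+09 s; a = 5.567 Tm = 5.567e+12 m.
GM = 4π² · a³ / T².
GM = 4π² · (5.567e+12)³ / (6.76646e+09)² m³/s² ≈ 1.488e+20 m³/s² = 1.488 × 10^20 m³/s².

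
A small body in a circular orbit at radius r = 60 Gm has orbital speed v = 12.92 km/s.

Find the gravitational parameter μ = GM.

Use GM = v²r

Convert to SI: r = 60 Gm = 6e+10 m; v = 12.92 km/s = 12920 m/s.
For a circular orbit v² = GM/r, so GM = v² · r.
GM = (12920)² · 6e+10 m³/s² ≈ 1.002e+19 m³/s² = 1.002 × 10^19 m³/s².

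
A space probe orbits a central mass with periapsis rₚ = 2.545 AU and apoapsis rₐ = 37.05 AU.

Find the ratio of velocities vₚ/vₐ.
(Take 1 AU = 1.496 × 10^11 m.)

Convert to SI: rₚ = 2.545 AU = 3.80732e+11 m; rₐ = 37.05 AU = 5.54268e+12 m.
Conservation of angular momentum gives rₚvₚ = rₐvₐ, so vₚ/vₐ = rₐ/rₚ.
vₚ/vₐ = 5.54268e+12 / 3.80732e+11 ≈ 14.56.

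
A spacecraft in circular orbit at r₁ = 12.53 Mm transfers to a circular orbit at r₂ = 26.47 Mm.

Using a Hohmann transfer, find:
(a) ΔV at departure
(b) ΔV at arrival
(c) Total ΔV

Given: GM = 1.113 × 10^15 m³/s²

Convert to SI: r₁ = 12.53 Mm = 1.253e+07 m; r₂ = 26.47 Mm = 2.647e+07 m.
Transfer semi-major axis: a_t = (r₁ + r₂)/2 = (1.253e+07 + 2.647e+07)/2 = 1.95e+07 m.
Circular speeds: v₁ = √(GM/r₁) = 9424.8 m/s, v₂ = √(GM/r₂) = 6484.41 m/s.
Transfer speeds (vis-viva v² = GM(2/r − 1/a_t)): v₁ᵗ = 10980.7 m/s, v₂ᵗ = 5197.91 m/s.
(a) ΔV₁ = |v₁ᵗ − v₁| ≈ 1556 m/s = 1.556 km/s.
(b) ΔV₂ = |v₂ − v₂ᵗ| ≈ 1287 m/s = 1.287 km/s.
(c) ΔV_total = ΔV₁ + ΔV₂ ≈ 2842 m/s = 2.842 km/s.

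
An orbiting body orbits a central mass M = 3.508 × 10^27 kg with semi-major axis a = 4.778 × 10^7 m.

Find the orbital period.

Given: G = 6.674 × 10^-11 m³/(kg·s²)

GM = G · M = 6.674e-11 · 3.508e+27 = 2.34124e+17 m³/s².
Kepler's third law: T = 2π √(a³ / GM).
Substituting a = 4.778e+07 m and GM = 2.34124e+17 m³/s²:
T = 2π √((4.778e+07)³ / 2.34124e+17) s
T ≈ 4289 s = 1.191 hours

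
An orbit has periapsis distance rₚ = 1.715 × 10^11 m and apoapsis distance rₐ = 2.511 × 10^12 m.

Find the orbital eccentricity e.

e = (rₐ − rₚ) / (rₐ + rₚ).
e = (2.511e+12 − 1.715e+11) / (2.511e+12 + 1.715e+11) = 2.3395e+12 / 2.6825e+12 ≈ 0.8721.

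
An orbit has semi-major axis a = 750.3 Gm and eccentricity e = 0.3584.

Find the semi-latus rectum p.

Convert to SI: a = 750.3 Gm = 7.503e+11 m.
p = a (1 − e²).
p = 7.503e+11 · (1 − (0.3584)²) = 7.503e+11 · 0.871549 ≈ 6.539e+11 m = 653.9 Gm.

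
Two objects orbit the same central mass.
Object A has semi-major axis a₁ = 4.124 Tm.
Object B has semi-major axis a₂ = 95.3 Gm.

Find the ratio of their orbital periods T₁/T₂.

Convert to SI: a₁ = 4.124 Tm = 4.124e+12 m; a₂ = 95.3 Gm = 9.53e+10 m.
From Kepler's third law, (T₁/T₂)² = (a₁/a₂)³, so T₁/T₂ = (a₁/a₂)^(3/2).
a₁/a₂ = 4.124e+12 / 9.53e+10 = 43.2739.
T₁/T₂ = (43.2739)^(3/2) ≈ 284.7.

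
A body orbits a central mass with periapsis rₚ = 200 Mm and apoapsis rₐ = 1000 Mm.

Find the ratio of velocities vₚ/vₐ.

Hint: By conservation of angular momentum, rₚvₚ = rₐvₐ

Convert to SI: rₚ = 200 Mm = 2e+08 m; rₐ = 1000 Mm = 1e+09 m.
Conservation of angular momentum gives rₚvₚ = rₐvₐ, so vₚ/vₐ = rₐ/rₚ.
vₚ/vₐ = 1e+09 / 2e+08 ≈ 5.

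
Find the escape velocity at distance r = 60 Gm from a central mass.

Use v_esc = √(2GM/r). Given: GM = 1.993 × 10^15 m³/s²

Convert to SI: r = 60 Gm = 6e+10 m.
Escape velocity comes from setting total energy to zero: ½v² − GM/r = 0 ⇒ v_esc = √(2GM / r).
v_esc = √(2 · 1.993e+15 / 6e+10) m/s ≈ 257.7 m/s = 257.7 m/s.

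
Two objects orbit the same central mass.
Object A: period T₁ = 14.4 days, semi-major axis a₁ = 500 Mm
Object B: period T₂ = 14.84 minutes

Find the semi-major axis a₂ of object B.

Convert to SI: T₁ = 14.4 days = 1.24416e+06 s; a₁ = 500 Mm = 5e+08 m; T₂ = 14.84 minutes = 890.4 s.
Kepler's third law: (T₁/T₂)² = (a₁/a₂)³ ⇒ a₂ = a₁ · (T₂/T₁)^(2/3).
T₂/T₁ = 890.4 / 1.24416e+06 = 0.000715664.
a₂ = 5e+08 · (0.000715664)^(2/3) m ≈ 4e+06 m = 4 Mm.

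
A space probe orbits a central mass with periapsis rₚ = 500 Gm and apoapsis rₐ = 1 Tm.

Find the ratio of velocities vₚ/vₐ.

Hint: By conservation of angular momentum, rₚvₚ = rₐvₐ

Convert to SI: rₚ = 500 Gm = 5e+11 m; rₐ = 1 Tm = 1e+12 m.
Conservation of angular momentum gives rₚvₚ = rₐvₐ, so vₚ/vₐ = rₐ/rₚ.
vₚ/vₐ = 1e+12 / 5e+11 ≈ 2.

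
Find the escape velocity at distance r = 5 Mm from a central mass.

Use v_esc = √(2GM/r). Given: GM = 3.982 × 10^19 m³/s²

Convert to SI: r = 5 Mm = 5e+06 m.
Escape velocity comes from setting total energy to zero: ½v² − GM/r = 0 ⇒ v_esc = √(2GM / r).
v_esc = √(2 · 3.982e+19 / 5e+06) m/s ≈ 3.991e+06 m/s = 3991 km/s.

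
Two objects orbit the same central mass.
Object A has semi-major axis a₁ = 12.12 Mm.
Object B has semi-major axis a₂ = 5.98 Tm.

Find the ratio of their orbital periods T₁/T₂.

Convert to SI: a₁ = 12.12 Mm = 1.212e+07 m; a₂ = 5.98 Tm = 5.98e+12 m.
From Kepler's third law, (T₁/T₂)² = (a₁/a₂)³, so T₁/T₂ = (a₁/a₂)^(3/2).
a₁/a₂ = 1.212e+07 / 5.98e+12 = 2.02676e-06.
T₁/T₂ = (2.02676e-06)^(3/2) ≈ 2.885e-09.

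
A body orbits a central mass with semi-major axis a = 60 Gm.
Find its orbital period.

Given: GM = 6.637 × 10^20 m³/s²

Convert to SI: a = 60 Gm = 6e+10 m.
Kepler's third law: T = 2π √(a³ / GM).
Substituting a = 6e+10 m and GM = 6.637e+20 m³/s²:
T = 2π √((6e+10)³ / 6.637e+20) s
T ≈ 3.584e+06 s = 41.49 days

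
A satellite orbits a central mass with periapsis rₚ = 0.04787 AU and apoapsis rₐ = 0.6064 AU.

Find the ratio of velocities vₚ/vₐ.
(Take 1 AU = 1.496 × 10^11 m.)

Convert to SI: rₚ = 0.04787 AU = 7.16135e+09 m; rₐ = 0.6064 AU = 9.07174e+10 m.
Conservation of angular momentum gives rₚvₚ = rₐvₐ, so vₚ/vₐ = rₐ/rₚ.
vₚ/vₐ = 9.07174e+10 / 7.16135e+09 ≈ 12.67.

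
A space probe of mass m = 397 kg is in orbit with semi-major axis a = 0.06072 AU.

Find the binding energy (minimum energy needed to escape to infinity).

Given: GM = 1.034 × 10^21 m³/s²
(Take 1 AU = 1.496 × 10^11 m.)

Convert to SI: a = 0.06072 AU = 9.08371e+09 m.
Total orbital energy is E = −GMm/(2a); binding energy is E_bind = −E = GMm/(2a).
E_bind = 1.034e+21 · 397 / (2 · 9.08371e+09) J ≈ 2.26e+13 J = 22.6 TJ.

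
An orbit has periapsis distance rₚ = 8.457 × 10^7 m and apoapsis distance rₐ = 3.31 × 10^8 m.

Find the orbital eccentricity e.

e = (rₐ − rₚ) / (rₐ + rₚ).
e = (3.31e+08 − 8.457e+07) / (3.31e+08 + 8.457e+07) = 2.4643e+08 / 4.1557e+08 ≈ 0.593.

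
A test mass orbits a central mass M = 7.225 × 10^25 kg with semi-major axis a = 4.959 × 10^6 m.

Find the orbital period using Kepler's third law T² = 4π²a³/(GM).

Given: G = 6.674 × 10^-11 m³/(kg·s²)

GM = G · M = 6.674e-11 · 7.225e+25 = 4.82196e+15 m³/s².
Kepler's third law: T = 2π √(a³ / GM).
Substituting a = 4.959e+06 m and GM = 4.82196e+15 m³/s²:
T = 2π √((4.959e+06)³ / 4.82196e+15) s
T ≈ 999.2 s = 16.65 minutes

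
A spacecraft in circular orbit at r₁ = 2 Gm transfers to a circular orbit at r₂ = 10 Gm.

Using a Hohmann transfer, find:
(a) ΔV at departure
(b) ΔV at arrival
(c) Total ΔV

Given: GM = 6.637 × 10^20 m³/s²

Convert to SI: r₁ = 2 Gm = 2e+09 m; r₂ = 10 Gm = 1e+10 m.
Transfer semi-major axis: a_t = (r₁ + r₂)/2 = (2e+09 + 1e+10)/2 = 6e+09 m.
Circular speeds: v₁ = √(GM/r₁) = 576064 m/s, v₂ = √(GM/r₂) = 257624 m/s.
Transfer speeds (vis-viva v² = GM(2/r − 1/a_t)): v₁ᵗ = 743696 m/s, v₂ᵗ = 148739 m/s.
(a) ΔV₁ = |v₁ᵗ − v₁| ≈ 1.676e+05 m/s = 167.6 km/s.
(b) ΔV₂ = |v₂ − v₂ᵗ| ≈ 1.089e+05 m/s = 108.9 km/s.
(c) ΔV_total = ΔV₁ + ΔV₂ ≈ 2.765e+05 m/s = 276.5 km/s.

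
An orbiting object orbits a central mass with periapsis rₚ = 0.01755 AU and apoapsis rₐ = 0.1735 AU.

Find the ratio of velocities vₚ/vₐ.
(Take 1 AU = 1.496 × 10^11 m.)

Convert to SI: rₚ = 0.01755 AU = 2.62548e+09 m; rₐ = 0.1735 AU = 2.59556e+10 m.
Conservation of angular momentum gives rₚvₚ = rₐvₐ, so vₚ/vₐ = rₐ/rₚ.
vₚ/vₐ = 2.59556e+10 / 2.62548e+09 ≈ 9.886.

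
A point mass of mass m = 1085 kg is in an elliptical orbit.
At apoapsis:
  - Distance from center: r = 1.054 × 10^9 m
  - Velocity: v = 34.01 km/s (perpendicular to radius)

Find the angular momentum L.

Convert to SI: v = 34.01 km/s = 34010 m/s.
Since v is perpendicular to r, L = m · v · r.
L = 1085 · 34010 · 1.054e+09 kg·m²/s ≈ 3.889e+16 kg·m²/s.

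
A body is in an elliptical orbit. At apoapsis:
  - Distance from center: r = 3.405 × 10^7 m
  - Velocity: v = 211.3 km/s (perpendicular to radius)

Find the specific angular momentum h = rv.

Convert to SI: v = 211.3 km/s = 211300 m/s.
With v perpendicular to r, h = r · v.
h = 3.405e+07 · 211300 m²/s ≈ 7.195e+12 m²/s.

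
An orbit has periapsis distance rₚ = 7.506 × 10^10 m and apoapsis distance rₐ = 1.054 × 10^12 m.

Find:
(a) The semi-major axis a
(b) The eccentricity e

(a) a = (rₚ + rₐ) / 2 = (7.506e+10 + 1.054e+12) / 2 ≈ 5.645e+11 m = 5.645 × 10^11 m.
(b) e = (rₐ − rₚ) / (rₐ + rₚ) = (1.054e+12 − 7.506e+10) / (1.054e+12 + 7.506e+10) ≈ 0.867.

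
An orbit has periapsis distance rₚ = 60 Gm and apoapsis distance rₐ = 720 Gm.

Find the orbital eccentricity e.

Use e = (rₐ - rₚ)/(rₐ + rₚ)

Convert to SI: rₚ = 60 Gm = 6e+10 m; rₐ = 720 Gm = 7.2e+11 m.
e = (rₐ − rₚ) / (rₐ + rₚ).
e = (7.2e+11 − 6e+10) / (7.2e+11 + 6e+10) = 6.6e+11 / 7.8e+11 ≈ 0.8462.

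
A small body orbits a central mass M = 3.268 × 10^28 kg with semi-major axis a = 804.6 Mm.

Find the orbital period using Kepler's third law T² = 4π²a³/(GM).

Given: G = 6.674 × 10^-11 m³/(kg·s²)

Convert to SI: a = 804.6 Mm = 8.046e+08 m.
GM = G · M = 6.674e-11 · 3.268e+28 = 2.18106e+18 m³/s².
Kepler's third law: T = 2π √(a³ / GM).
Substituting a = 8.046e+08 m and GM = 2.18106e+18 m³/s²:
T = 2π √((8.046e+08)³ / 2.18106e+18) s
T ≈ 9.71e+04 s = 1.124 days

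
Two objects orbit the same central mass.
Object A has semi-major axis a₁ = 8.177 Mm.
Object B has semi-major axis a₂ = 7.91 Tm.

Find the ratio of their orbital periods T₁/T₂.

Convert to SI: a₁ = 8.177 Mm = 8.177e+06 m; a₂ = 7.91 Tm = 7.91e+12 m.
From Kepler's third law, (T₁/T₂)² = (a₁/a₂)³, so T₁/T₂ = (a₁/a₂)^(3/2).
a₁/a₂ = 8.177e+06 / 7.91e+12 = 1.03375e-06.
T₁/T₂ = (1.03375e-06)^(3/2) ≈ 1.051e-09.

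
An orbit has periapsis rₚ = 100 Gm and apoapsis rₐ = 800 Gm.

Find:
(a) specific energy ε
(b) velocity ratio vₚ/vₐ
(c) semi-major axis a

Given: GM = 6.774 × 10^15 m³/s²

Convert to SI: rₚ = 100 Gm = 1e+11 m; rₐ = 800 Gm = 8e+11 m.
(a) With a = (rₚ + rₐ)/2 = 4.5e+11 m, ε = −GM/(2a) = −6.774e+15/(2 · 4.5e+11) J/kg ≈ -7527 J/kg
(b) Conservation of angular momentum (rₚvₚ = rₐvₐ) gives vₚ/vₐ = rₐ/rₚ = 8e+11/1e+11 ≈ 8
(c) a = (rₚ + rₐ)/2 = (1e+11 + 8e+11)/2 ≈ 4.5e+11 m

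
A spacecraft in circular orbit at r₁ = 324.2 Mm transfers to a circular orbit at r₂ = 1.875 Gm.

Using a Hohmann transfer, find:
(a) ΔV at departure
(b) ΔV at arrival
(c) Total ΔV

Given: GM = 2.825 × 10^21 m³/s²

Convert to SI: r₁ = 324.2 Mm = 3.242e+08 m; r₂ = 1.875 Gm = 1.875e+09 m.
Transfer semi-major axis: a_t = (r₁ + r₂)/2 = (3.242e+08 + 1.875e+09)/2 = 1.0996e+09 m.
Circular speeds: v₁ = √(GM/r₁) = 2.95191e+06 m/s, v₂ = √(GM/r₂) = 1.22746e+06 m/s.
Transfer speeds (vis-viva v² = GM(2/r − 1/a_t)): v₁ᵗ = 3.85466e+06 m/s, v₂ᵗ = 666496 m/s.
(a) ΔV₁ = |v₁ᵗ − v₁| ≈ 9.028e+05 m/s = 902.8 km/s.
(b) ΔV₂ = |v₂ − v₂ᵗ| ≈ 5.61e+05 m/s = 561 km/s.
(c) ΔV_total = ΔV₁ + ΔV₂ ≈ 1.464e+06 m/s = 1464 km/s.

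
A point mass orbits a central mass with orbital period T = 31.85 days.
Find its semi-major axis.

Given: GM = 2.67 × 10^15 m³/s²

Convert to SI: T = 31.85 days = 2.75184e+06 s.
Invert Kepler's third law: a = (GM · T² / (4π²))^(1/3).
Substituting T = 2.75184e+06 s and GM = 2.67e+15 m³/s²:
a = (2.67e+15 · (2.75184e+06)² / (4π²))^(1/3) m
a ≈ 8.001e+08 m = 800.1 Mm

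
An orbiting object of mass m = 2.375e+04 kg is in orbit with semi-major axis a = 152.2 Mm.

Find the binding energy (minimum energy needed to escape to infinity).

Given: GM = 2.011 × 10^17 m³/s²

Convert to SI: a = 152.2 Mm = 1.522e+08 m.
Total orbital energy is E = −GMm/(2a); binding energy is E_bind = −E = GMm/(2a).
E_bind = 2.011e+17 · 2.375e+04 / (2 · 1.522e+08) J ≈ 1.569e+13 J = 15.69 TJ.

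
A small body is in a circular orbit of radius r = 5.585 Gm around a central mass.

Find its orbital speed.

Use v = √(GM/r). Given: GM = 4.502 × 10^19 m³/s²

Convert to SI: r = 5.585 Gm = 5.585e+09 m.
For a circular orbit, gravity supplies the centripetal force, so v = √(GM / r).
v = √(4.502e+19 / 5.585e+09) m/s ≈ 8.978e+04 m/s = 89.78 km/s.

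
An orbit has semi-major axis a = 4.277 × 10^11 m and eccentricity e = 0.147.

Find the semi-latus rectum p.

p = a (1 − e²).
p = 4.277e+11 · (1 − (0.147)²) = 4.277e+11 · 0.978391 ≈ 4.185e+11 m = 4.185 × 10^11 m.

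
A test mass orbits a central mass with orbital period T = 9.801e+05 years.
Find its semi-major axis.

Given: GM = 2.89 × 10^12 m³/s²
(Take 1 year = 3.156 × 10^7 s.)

Convert to SI: T = 9.801e+05 years = 3.0932e+13 s.
Invert Kepler's third law: a = (GM · T² / (4π²))^(1/3).
Substituting T = 3.0932e+13 s and GM = 2.89e+12 m³/s²:
a = (2.89e+12 · (3.0932e+13)² / (4π²))^(1/3) m
a ≈ 4.122e+12 m = 4.122 × 10^12 m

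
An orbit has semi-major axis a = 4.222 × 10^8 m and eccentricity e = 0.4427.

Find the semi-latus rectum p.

p = a (1 − e²).
p = 4.222e+08 · (1 − (0.4427)²) = 4.222e+08 · 0.804017 ≈ 3.395e+08 m = 3.395 × 10^8 m.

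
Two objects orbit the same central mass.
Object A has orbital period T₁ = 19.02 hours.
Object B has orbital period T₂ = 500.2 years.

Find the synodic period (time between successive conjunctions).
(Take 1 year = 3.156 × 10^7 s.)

Convert to SI: T₁ = 19.02 hours = 68472 s; T₂ = 500.2 years = 1.57863e+10 s.
T_syn = |T₁ · T₂ / (T₁ − T₂)|.
T_syn = |68472 · 1.57863e+10 / (68472 − 1.57863e+10)| s ≈ 6.847e+04 s = 19.02 hours.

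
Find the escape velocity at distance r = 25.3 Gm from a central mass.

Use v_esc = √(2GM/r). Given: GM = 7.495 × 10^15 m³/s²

Convert to SI: r = 25.3 Gm = 2.53e+10 m.
Escape velocity comes from setting total energy to zero: ½v² − GM/r = 0 ⇒ v_esc = √(2GM / r).
v_esc = √(2 · 7.495e+15 / 2.53e+10) m/s ≈ 769.7 m/s = 769.7 m/s.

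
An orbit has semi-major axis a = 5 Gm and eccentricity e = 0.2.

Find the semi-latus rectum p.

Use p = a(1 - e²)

Convert to SI: a = 5 Gm = 5e+09 m.
p = a (1 − e²).
p = 5e+09 · (1 − (0.2)²) = 5e+09 · 0.96 ≈ 4.8e+09 m = 4.8 Gm.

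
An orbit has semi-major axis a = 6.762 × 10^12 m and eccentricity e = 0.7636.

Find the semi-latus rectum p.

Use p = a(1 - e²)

p = a (1 − e²).
p = 6.762e+12 · (1 − (0.7636)²) = 6.762e+12 · 0.416915 ≈ 2.819e+12 m = 2.819 × 10^12 m.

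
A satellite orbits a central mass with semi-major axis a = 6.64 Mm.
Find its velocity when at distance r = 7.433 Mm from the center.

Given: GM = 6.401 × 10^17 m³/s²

Convert to SI: a = 6.64 Mm = 6.64e+06 m; r = 7.433 Mm = 7.433e+06 m.
Vis-viva: v = √(GM · (2/r − 1/a)).
2/r − 1/a = 2/7.433e+06 − 1/6.64e+06 = 1.18468e-07 m⁻¹.
v = √(6.401e+17 · 1.18468e-07) m/s ≈ 2.754e+05 m/s = 275.4 km/s.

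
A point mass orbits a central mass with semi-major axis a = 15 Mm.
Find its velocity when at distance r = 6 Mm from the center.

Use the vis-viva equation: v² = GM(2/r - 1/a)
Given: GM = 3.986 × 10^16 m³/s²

Convert to SI: a = 15 Mm = 1.5e+07 m; r = 6 Mm = 6e+06 m.
Vis-viva: v = √(GM · (2/r − 1/a)).
2/r − 1/a = 2/6e+06 − 1/1.5e+07 = 2.66667e-07 m⁻¹.
v = √(3.986e+16 · 2.66667e-07) m/s ≈ 1.031e+05 m/s = 103.1 km/s.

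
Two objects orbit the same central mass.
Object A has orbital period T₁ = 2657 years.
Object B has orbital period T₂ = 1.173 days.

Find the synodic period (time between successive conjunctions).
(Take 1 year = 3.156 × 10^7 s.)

Convert to SI: T₁ = 2657 years = 8.38549e+10 s; T₂ = 1.173 days = 101347 s.
T_syn = |T₁ · T₂ / (T₁ − T₂)|.
T_syn = |8.38549e+10 · 101347 / (8.38549e+10 − 101347)| s ≈ 1.013e+05 s = 1.173 days.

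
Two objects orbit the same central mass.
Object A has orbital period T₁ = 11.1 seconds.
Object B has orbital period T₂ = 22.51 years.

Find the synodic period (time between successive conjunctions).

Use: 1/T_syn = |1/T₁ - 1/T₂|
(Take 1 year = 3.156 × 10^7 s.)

Convert to SI: T₂ = 22.51 years = 7.10416e+08 s.
T_syn = |T₁ · T₂ / (T₁ − T₂)|.
T_syn = |11.1 · 7.10416e+08 / (11.1 − 7.10416e+08)| s ≈ 11.1 s = 11.1 seconds.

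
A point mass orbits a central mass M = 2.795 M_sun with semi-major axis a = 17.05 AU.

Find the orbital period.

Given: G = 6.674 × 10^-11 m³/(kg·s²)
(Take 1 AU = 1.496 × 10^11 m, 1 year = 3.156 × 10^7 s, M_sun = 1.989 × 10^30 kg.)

Convert to SI: a = 17.05 AU = 2.55068e+12 m; M = 2.795 M_sun = 5.55925e+30 kg.
GM = G · M = 6.674e-11 · 5.55925e+30 = 3.71025e+20 m³/s².
Kepler's third law: T = 2π √(a³ / GM).
Substituting a = 2.55068e+12 m and GM = 3.71025e+20 m³/s²:
T = 2π √((2.55068e+12)³ / 3.71025e+20) s
T ≈ 1.329e+09 s = 42.1 years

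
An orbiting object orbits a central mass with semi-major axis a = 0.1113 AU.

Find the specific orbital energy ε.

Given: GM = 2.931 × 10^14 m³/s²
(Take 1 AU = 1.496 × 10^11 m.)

Convert to SI: a = 0.1113 AU = 1.66505e+10 m.
ε = −GM / (2a).
ε = −2.931e+14 / (2 · 1.66505e+10) J/kg ≈ -8802 J/kg = -8.802 kJ/kg.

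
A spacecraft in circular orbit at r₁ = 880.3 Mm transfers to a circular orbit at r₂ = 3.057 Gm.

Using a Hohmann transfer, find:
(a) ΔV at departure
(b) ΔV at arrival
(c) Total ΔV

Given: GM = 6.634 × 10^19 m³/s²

Convert to SI: r₁ = 880.3 Mm = 8.803e+08 m; r₂ = 3.057 Gm = 3.057e+09 m.
Transfer semi-major axis: a_t = (r₁ + r₂)/2 = (8.803e+08 + 3.057e+09)/2 = 1.96865e+09 m.
Circular speeds: v₁ = √(GM/r₁) = 274519 m/s, v₂ = √(GM/r₂) = 147313 m/s.
Transfer speeds (vis-viva v² = GM(2/r − 1/a_t)): v₁ᵗ = 342086 m/s, v₂ᵗ = 98507.9 m/s.
(a) ΔV₁ = |v₁ᵗ − v₁| ≈ 6.757e+04 m/s = 67.57 km/s.
(b) ΔV₂ = |v₂ − v₂ᵗ| ≈ 4.88e+04 m/s = 48.8 km/s.
(c) ΔV_total = ΔV₁ + ΔV₂ ≈ 1.164e+05 m/s = 116.4 km/s.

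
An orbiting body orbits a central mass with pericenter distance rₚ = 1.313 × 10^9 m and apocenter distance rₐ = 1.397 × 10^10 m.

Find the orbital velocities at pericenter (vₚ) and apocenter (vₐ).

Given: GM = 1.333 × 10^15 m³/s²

Use the vis-viva equation v² = GM(2/r − 1/a) with a = (rₚ + rₐ)/2 = (1.313e+09 + 1.397e+10)/2 = 7.6415e+09 m.
vₚ = √(GM · (2/rₚ − 1/a)) = √(1.333e+15 · (2/1.313e+09 − 1/7.6415e+09)) m/s ≈ 1362 m/s = 1.362 km/s.
vₐ = √(GM · (2/rₐ − 1/a)) = √(1.333e+15 · (2/1.397e+10 − 1/7.6415e+09)) m/s ≈ 128 m/s = 128 m/s.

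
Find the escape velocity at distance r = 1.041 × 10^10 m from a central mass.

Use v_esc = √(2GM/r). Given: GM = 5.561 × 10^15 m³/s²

Escape velocity comes from setting total energy to zero: ½v² − GM/r = 0 ⇒ v_esc = √(2GM / r).
v_esc = √(2 · 5.561e+15 / 1.041e+10) m/s ≈ 1034 m/s = 1.034 km/s.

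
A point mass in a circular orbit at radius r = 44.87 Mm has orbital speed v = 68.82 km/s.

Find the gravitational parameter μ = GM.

Convert to SI: r = 44.87 Mm = 4.487e+07 m; v = 68.82 km/s = 68820 m/s.
For a circular orbit v² = GM/r, so GM = v² · r.
GM = (68820)² · 4.487e+07 m³/s² ≈ 2.125e+17 m³/s² = 2.125 × 10^17 m³/s².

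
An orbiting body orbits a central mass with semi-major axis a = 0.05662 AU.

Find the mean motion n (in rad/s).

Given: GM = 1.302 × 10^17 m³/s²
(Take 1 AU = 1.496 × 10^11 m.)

Convert to SI: a = 0.05662 AU = 8.47035e+09 m.
n = √(GM / a³).
n = √(1.302e+17 / (8.47035e+09)³) rad/s ≈ 4.629e-07 rad/s.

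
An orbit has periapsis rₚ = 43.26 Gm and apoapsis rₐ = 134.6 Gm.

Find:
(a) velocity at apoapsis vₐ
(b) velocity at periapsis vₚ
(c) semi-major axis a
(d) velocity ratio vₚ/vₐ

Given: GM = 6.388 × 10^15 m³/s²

Convert to SI: rₚ = 43.26 Gm = 4.326e+10 m; rₐ = 134.6 Gm = 1.346e+11 m.
(a) With a = (rₚ + rₐ)/2 = 8.893e+10 m, vₐ = √(GM (2/rₐ − 1/a)) = √(6.388e+15 · (2/1.346e+11 − 1/8.893e+10)) m/s ≈ 151.9 m/s
(b) With a = (rₚ + rₐ)/2 = 8.893e+10 m, vₚ = √(GM (2/rₚ − 1/a)) = √(6.388e+15 · (2/4.326e+10 − 1/8.893e+10)) m/s ≈ 472.8 m/s
(c) a = (rₚ + rₐ)/2 = (4.326e+10 + 1.346e+11)/2 ≈ 8.893e+10 m
(d) Conservation of angular momentum (rₚvₚ = rₐvₐ) gives vₚ/vₐ = rₐ/rₚ = 1.346e+11/4.326e+10 ≈ 3.111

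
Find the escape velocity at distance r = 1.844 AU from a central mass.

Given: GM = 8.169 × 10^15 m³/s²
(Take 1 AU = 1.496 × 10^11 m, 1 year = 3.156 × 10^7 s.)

Convert to SI: r = 1.844 AU = 2.75862e+11 m.
Escape velocity comes from setting total energy to zero: ½v² − GM/r = 0 ⇒ v_esc = √(2GM / r).
v_esc = √(2 · 8.169e+15 / 2.75862e+11) m/s ≈ 243.4 m/s = 0.05134 AU/year.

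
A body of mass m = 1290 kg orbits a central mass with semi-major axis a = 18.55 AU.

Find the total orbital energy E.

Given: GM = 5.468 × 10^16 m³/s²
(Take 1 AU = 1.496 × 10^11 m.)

Convert to SI: a = 18.55 AU = 2.77508e+12 m.
E = −GMm / (2a).
E = −5.468e+16 · 1290 / (2 · 2.77508e+12) J ≈ -1.271e+07 J = -12.71 MJ.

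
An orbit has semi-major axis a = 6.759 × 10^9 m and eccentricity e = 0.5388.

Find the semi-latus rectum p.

p = a (1 − e²).
p = 6.759e+09 · (1 − (0.5388)²) = 6.759e+09 · 0.709695 ≈ 4.797e+09 m = 4.797 × 10^9 m.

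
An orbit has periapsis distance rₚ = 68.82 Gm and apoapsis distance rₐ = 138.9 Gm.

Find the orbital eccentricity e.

Convert to SI: rₚ = 68.82 Gm = 6.882e+10 m; rₐ = 138.9 Gm = 1.389e+11 m.
e = (rₐ − rₚ) / (rₐ + rₚ).
e = (1.389e+11 − 6.882e+10) / (1.389e+11 + 6.882e+10) = 7.008e+10 / 2.0772e+11 ≈ 0.3374.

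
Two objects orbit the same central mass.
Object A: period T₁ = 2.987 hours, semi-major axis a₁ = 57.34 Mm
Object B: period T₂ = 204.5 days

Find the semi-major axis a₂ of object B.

Convert to SI: T₁ = 2.987 hours = 10753.2 s; a₁ = 57.34 Mm = 5.734e+07 m; T₂ = 204.5 days = 1.76688e+07 s.
Kepler's third law: (T₁/T₂)² = (a₁/a₂)³ ⇒ a₂ = a₁ · (T₂/T₁)^(2/3).
T₂/T₁ = 1.76688e+07 / 10753.2 = 1643.12.
a₂ = 5.734e+07 · (1643.12)^(2/3) m ≈ 7.984e+09 m = 7.984 Gm.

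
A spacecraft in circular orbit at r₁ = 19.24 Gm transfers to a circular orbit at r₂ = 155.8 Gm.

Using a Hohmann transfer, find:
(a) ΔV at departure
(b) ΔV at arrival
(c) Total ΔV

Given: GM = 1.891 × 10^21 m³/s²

Convert to SI: r₁ = 19.24 Gm = 1.924e+10 m; r₂ = 155.8 Gm = 1.558e+11 m.
Transfer semi-major axis: a_t = (r₁ + r₂)/2 = (1.924e+10 + 1.558e+11)/2 = 8.752e+10 m.
Circular speeds: v₁ = √(GM/r₁) = 313504 m/s, v₂ = √(GM/r₂) = 110170 m/s.
Transfer speeds (vis-viva v² = GM(2/r − 1/a_t)): v₁ᵗ = 418286 m/s, v₂ᵗ = 51654.8 m/s.
(a) ΔV₁ = |v₁ᵗ − v₁| ≈ 1.048e+05 m/s = 104.8 km/s.
(b) ΔV₂ = |v₂ − v₂ᵗ| ≈ 5.851e+04 m/s = 58.51 km/s.
(c) ΔV_total = ΔV₁ + ΔV₂ ≈ 1.633e+05 m/s = 163.3 km/s.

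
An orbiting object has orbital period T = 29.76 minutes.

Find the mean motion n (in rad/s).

Convert to SI: T = 29.76 minutes = 1785.6 s.
n = 2π / T.
n = 2π / 1785.6 s ≈ 0.003519 rad/s.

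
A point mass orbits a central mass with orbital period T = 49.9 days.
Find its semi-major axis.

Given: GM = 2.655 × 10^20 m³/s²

Convert to SI: T = 49.9 days = 4.31136e+06 s.
Invert Kepler's third law: a = (GM · T² / (4π²))^(1/3).
Substituting T = 4.31136e+06 s and GM = 2.655e+20 m³/s²:
a = (2.655e+20 · (4.31136e+06)² / (4π²))^(1/3) m
a ≈ 5e+10 m = 50 Gm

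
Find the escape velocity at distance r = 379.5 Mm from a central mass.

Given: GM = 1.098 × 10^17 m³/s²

Convert to SI: r = 379.5 Mm = 3.795e+08 m.
Escape velocity comes from setting total energy to zero: ½v² − GM/r = 0 ⇒ v_esc = √(2GM / r).
v_esc = √(2 · 1.098e+17 / 3.795e+08) m/s ≈ 2.406e+04 m/s = 24.06 km/s.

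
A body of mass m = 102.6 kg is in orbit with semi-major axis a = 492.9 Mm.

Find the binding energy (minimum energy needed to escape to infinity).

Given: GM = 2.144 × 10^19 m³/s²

Convert to SI: a = 492.9 Mm = 4.929e+08 m.
Total orbital energy is E = −GMm/(2a); binding energy is E_bind = −E = GMm/(2a).
E_bind = 2.144e+19 · 102.6 / (2 · 4.929e+08) J ≈ 2.231e+12 J = 2.231 TJ.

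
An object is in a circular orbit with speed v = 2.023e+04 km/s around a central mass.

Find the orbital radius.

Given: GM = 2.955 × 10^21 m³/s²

Convert to SI: v = 2.023e+04 km/s = 2.023e+07 m/s.
For a circular orbit, v² = GM / r, so r = GM / v².
r = 2.955e+21 / (2.023e+07)² m ≈ 7.22e+06 m = 7.22 × 10^6 m.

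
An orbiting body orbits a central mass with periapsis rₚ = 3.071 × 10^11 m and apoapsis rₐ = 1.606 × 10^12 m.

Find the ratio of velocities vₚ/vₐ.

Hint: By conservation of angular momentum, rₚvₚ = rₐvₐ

Conservation of angular momentum gives rₚvₚ = rₐvₐ, so vₚ/vₐ = rₐ/rₚ.
vₚ/vₐ = 1.606e+12 / 3.071e+11 ≈ 5.23.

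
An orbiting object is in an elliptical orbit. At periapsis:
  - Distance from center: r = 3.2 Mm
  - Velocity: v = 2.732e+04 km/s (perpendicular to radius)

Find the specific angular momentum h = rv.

Convert to SI: r = 3.2 Mm = 3.2e+06 m; v = 2.732e+04 km/s = 2.732e+07 m/s.
With v perpendicular to r, h = r · v.
h = 3.2e+06 · 2.732e+07 m²/s ≈ 8.742e+13 m²/s.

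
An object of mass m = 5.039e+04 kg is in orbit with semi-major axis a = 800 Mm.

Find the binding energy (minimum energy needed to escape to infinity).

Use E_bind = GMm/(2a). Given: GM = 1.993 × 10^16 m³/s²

Convert to SI: a = 800 Mm = 8e+08 m.
Total orbital energy is E = −GMm/(2a); binding energy is E_bind = −E = GMm/(2a).
E_bind = 1.993e+16 · 5.039e+04 / (2 · 8e+08) J ≈ 6.277e+11 J = 627.7 GJ.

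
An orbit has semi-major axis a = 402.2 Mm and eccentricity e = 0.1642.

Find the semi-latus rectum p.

Convert to SI: a = 402.2 Mm = 4.022e+08 m.
p = a (1 − e²).
p = 4.022e+08 · (1 − (0.1642)²) = 4.022e+08 · 0.973038 ≈ 3.914e+08 m = 391.4 Mm.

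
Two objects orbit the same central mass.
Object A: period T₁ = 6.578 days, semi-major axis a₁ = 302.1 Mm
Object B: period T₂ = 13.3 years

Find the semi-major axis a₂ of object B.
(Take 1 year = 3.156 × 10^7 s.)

Convert to SI: T₁ = 6.578 days = 568339 s; a₁ = 302.1 Mm = 3.021e+08 m; T₂ = 13.3 years = 4.19748e+08 s.
Kepler's third law: (T₁/T₂)² = (a₁/a₂)³ ⇒ a₂ = a₁ · (T₂/T₁)^(2/3).
T₂/T₁ = 4.19748e+08 / 568339 = 738.552.
a₂ = 3.021e+08 · (738.552)^(2/3) m ≈ 2.468e+10 m = 24.68 Gm.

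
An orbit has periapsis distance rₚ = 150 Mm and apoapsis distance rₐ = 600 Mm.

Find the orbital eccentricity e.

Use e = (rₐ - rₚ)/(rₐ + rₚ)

Convert to SI: rₚ = 150 Mm = 1.5e+08 m; rₐ = 600 Mm = 6e+08 m.
e = (rₐ − rₚ) / (rₐ + rₚ).
e = (6e+08 − 1.5e+08) / (6e+08 + 1.5e+08) = 4.5e+08 / 7.5e+08 ≈ 0.6.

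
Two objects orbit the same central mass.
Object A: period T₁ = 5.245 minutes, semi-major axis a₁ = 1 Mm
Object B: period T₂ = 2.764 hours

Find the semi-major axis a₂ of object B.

Convert to SI: T₁ = 5.245 minutes = 314.7 s; a₁ = 1 Mm = 1e+06 m; T₂ = 2.764 hours = 9950.4 s.
Kepler's third law: (T₁/T₂)² = (a₁/a₂)³ ⇒ a₂ = a₁ · (T₂/T₁)^(2/3).
T₂/T₁ = 9950.4 / 314.7 = 31.6187.
a₂ = 1e+06 · (31.6187)^(2/3) m ≈ 9.999e+06 m = 9.999 Mm.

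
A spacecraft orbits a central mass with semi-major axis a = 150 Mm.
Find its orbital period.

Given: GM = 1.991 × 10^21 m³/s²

Convert to SI: a = 150 Mm = 1.5e+08 m.
Kepler's third law: T = 2π √(a³ / GM).
Substituting a = 1.5e+08 m and GM = 1.991e+21 m³/s²:
T = 2π √((1.5e+08)³ / 1.991e+21) s
T ≈ 258.7 s = 4.312 minutes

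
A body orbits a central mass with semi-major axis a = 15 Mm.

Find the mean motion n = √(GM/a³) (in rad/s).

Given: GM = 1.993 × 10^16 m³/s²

Convert to SI: a = 15 Mm = 1.5e+07 m.
n = √(GM / a³).
n = √(1.993e+16 / (1.5e+07)³) rad/s ≈ 0.00243 rad/s.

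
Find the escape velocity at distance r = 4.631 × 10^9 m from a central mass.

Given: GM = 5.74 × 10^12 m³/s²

Escape velocity comes from setting total energy to zero: ½v² − GM/r = 0 ⇒ v_esc = √(2GM / r).
v_esc = √(2 · 5.74e+12 / 4.631e+09) m/s ≈ 49.79 m/s = 49.79 m/s.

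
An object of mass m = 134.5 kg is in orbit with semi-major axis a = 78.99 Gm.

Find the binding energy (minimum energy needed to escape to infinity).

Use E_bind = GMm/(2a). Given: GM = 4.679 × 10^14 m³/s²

Convert to SI: a = 78.99 Gm = 7.899e+10 m.
Total orbital energy is E = −GMm/(2a); binding energy is E_bind = −E = GMm/(2a).
E_bind = 4.679e+14 · 134.5 / (2 · 7.899e+10) J ≈ 3.984e+05 J = 398.4 kJ.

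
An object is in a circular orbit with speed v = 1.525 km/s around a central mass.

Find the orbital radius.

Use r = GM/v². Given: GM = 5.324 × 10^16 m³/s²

Convert to SI: v = 1.525 km/s = 1525 m/s.
For a circular orbit, v² = GM / r, so r = GM / v².
r = 5.324e+16 / (1525)² m ≈ 2.289e+10 m = 2.289 × 10^10 m.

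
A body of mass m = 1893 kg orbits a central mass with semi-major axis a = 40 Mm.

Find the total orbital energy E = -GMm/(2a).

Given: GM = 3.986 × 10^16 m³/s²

Convert to SI: a = 40 Mm = 4e+07 m.
E = −GMm / (2a).
E = −3.986e+16 · 1893 / (2 · 4e+07) J ≈ -9.432e+11 J = -943.2 GJ.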